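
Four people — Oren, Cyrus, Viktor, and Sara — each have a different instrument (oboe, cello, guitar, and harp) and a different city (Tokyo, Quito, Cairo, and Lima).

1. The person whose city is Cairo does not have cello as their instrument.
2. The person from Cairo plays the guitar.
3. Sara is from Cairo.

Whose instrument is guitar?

With clues 1–3, Cyrus, Oren, and Viktor are impossible for the one with instrument guitar.
That leaves Sara.

Sara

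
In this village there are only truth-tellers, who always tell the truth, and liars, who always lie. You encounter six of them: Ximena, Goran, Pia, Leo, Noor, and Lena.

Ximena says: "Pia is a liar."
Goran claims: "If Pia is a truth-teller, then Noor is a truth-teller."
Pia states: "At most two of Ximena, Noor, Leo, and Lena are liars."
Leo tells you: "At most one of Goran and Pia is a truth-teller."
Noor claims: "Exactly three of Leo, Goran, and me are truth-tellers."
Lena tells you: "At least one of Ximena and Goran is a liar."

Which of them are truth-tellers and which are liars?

Consider Ximena. Suppose Ximena is a truth-teller.
Then no assignment of the remaining roles makes every statement match its speaker's type — contradiction.
So Ximena is a liar.
With that fixed, Lena's statement is true, so Lena is a truth-teller.
Consider Goran. Suppose Goran is a truth-teller.
Then no assignment of the remaining roles makes every statement match its speaker's type — contradiction.
So Goran is a liar.
With that fixed, Leo's statement is true, so Leo is a truth-teller.
With that fixed, Noor's statement is false, so Noor is a liar.
With that fixed, Pia's statement is true, so Pia is a truth-teller.

Ximena: liar, Goran: liar, Pia: truth-teller, Leo: truth-teller, Noor: liar, Lena: truth-teller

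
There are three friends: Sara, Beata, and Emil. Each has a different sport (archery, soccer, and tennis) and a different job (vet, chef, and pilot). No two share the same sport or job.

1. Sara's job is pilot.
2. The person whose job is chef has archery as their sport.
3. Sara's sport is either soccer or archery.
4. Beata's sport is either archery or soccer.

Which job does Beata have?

Clue 1 rules out pilot for Beata's job.
With clues 1–4, vet is impossible for Beata's job.
That leaves chef.

chef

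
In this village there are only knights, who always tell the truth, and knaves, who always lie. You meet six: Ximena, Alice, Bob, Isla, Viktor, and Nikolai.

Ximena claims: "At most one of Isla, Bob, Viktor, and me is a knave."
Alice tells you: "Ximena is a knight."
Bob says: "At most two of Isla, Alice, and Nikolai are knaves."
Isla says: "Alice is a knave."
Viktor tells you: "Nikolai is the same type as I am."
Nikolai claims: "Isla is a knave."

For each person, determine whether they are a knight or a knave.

Consider Ximena. Suppose Ximena is a knave.
Then no assignment of the remaining roles makes every statement match its speaker's type — contradiction.
So Ximena is a knight.
With that fixed, Alice's statement is true, so Alice is a knight.
With that fixed, Bob's statement is true, so Bob is a knight.
With that fixed, Isla's statement is false, so Isla is a knave.
With that fixed, Nikolai's statement is true, so Nikolai is a knight.
Consider Viktor. Suppose Viktor is a knave.
Then Ximena's statement comes out false, contradicting Ximena being a knight.
So Viktor is a knight.

Ximena: knight, Alice: knight, Bob: knight, Isla: knave, Viktor: knight, Nikolai: knight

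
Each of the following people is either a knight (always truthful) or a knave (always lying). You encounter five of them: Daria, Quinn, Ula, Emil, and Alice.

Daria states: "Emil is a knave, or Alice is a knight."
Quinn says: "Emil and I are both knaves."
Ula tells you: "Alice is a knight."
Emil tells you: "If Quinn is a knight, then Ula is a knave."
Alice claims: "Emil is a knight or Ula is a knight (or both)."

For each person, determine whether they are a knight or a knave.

Consider Daria. Suppose Daria is a knave.
Then no assignment of the remaining roles makes every statement match its speaker's type — contradiction.
So Daria is a knight.
Consider Quinn. Suppose Quinn is a knight.
Then Quinn's own statement would have to be true, but it can't be — contradiction.
So Quinn is a knave.
With that fixed, Emil's statement is true, so Emil is a knight.
With that fixed, Alice's statement is true, so Alice is a knight.
With that fixed, Ula's statement is true, so Ula is a knight.

Daria: knight, Quinn: knave, Ula: knight, Emil: knight, Alice: knight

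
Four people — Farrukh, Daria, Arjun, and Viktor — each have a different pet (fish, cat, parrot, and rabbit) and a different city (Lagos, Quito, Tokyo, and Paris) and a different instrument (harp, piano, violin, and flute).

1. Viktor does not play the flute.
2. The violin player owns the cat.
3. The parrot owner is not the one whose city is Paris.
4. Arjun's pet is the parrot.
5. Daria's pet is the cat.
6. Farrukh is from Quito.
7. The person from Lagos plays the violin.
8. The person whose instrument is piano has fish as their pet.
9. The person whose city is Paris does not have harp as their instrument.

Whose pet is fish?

With clues 1–4, Arjun is impossible for the one with pet fish.
With clues 1–5, Daria is impossible for the one with pet fish.
With clues 1–9, Farrukh is impossible for the one with pet fish.
That leaves Viktor.

Viktor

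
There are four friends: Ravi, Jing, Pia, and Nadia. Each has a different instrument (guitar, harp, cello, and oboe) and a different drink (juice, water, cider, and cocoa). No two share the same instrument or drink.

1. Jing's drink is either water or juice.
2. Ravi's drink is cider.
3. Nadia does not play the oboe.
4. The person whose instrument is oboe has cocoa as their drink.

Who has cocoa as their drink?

Clue 1 rules out Jing for the one with drink cocoa.
With clues 1–2, Ravi is impossible for the one with drink cocoa.
With clues 1–4, Nadia is impossible for the one with drink cocoa.
That leaves Pia.

Pia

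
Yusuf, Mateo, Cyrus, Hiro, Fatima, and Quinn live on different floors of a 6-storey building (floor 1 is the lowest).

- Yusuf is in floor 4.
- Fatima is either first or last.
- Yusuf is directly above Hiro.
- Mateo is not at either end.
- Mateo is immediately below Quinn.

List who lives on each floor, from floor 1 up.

From clue 1: Yusuf → floor 4.
From clues 1–2: Fatima is in {1,6}.
From clues 1–3: Hiro → floor 3.
From clues 1–4: Mateo is in {2,5}.
From clues 1–5: Fatima → floor 1, Cyrus → floor 2, Mateo → floor 5, Quinn → floor 6.

Fatima, Cyrus, Hiro, Yusuf, Mateo, Quinn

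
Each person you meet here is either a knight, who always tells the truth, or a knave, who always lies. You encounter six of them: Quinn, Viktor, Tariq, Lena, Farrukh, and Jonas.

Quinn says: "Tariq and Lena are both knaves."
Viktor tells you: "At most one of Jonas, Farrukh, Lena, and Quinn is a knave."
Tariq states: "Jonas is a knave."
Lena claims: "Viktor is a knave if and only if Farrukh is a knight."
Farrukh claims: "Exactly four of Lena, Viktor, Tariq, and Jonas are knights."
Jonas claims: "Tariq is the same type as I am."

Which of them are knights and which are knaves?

Consider Quinn. Suppose Quinn is a knight.
Then no assignment of the remaining roles makes every statement match its speaker's type — contradiction.
So Quinn is a knave.
Consider Viktor. Suppose Viktor is a knight.
Then no assignment of the remaining roles makes every statement match its speaker's type — contradiction.
So Viktor is a knave.
With that fixed, Farrukh's statement is false, so Farrukh is a knave.
With that fixed, Lena's statement is false, so Lena is a knave.
Consider Tariq. Suppose Tariq is a knave.
Then Quinn's statement comes out true, contradicting Quinn being a knave.
So Tariq is a knight.
Consider Jonas. Suppose Jonas is a knight.
Then Tariq's statement comes out false, contradicting Tariq being a knight.
So Jonas is a knave.

Quinn: knave, Viktor: knave, Tariq: knight, Lena: knave, Farrukh: knave, Jonas: knave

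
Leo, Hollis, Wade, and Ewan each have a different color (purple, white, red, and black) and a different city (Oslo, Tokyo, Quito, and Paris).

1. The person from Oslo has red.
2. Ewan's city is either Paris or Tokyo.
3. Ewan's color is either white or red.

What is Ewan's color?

white

With clues 1–2, red is impossible for Ewan's color.
With clues 1–3, black and purple are impossible for Ewan's color.
That leaves white.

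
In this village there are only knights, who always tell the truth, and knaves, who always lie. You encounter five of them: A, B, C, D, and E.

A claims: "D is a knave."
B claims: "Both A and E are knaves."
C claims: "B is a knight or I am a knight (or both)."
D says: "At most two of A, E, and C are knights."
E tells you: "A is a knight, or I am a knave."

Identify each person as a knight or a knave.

A: knight, B: knave, C: knight, D: knave, E: knight

Consider A. Suppose A is a knave.
Then whichever role E has, E's statement has the wrong truth value — contradiction.
So A is a knight.
With that fixed, B's statement is false, so B is a knave.
With that fixed, E's statement is true, so E is a knight.
Consider C. Suppose C is a knave.
Then no assignment of the remaining roles makes every statement match its speaker's type — contradiction.
So C is a knight.
With that fixed, D's statement is false, so D is a knave.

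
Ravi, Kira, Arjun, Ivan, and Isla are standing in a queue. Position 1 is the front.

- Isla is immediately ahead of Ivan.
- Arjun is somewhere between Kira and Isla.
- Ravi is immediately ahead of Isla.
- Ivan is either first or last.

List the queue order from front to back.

Kira, Arjun, Ravi, Isla, Ivan

From clue 1: Ivan is in {2,3,4,5}.
From clues 1–2: Arjun is in {2,3,4}.
From clues 1–3: Ravi is in {1,3}.
From clues 1–4: Kira → position 1, Arjun → position 2, Ravi → position 3, Isla → position 4, Ivan → position 5.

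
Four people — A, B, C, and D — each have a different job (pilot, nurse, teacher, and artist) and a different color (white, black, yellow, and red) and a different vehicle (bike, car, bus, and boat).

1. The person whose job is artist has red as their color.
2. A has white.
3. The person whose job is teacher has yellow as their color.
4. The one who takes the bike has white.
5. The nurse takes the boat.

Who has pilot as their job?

A

With clues 1–5, B, C, and D are impossible for the one with job pilot.
That leaves A.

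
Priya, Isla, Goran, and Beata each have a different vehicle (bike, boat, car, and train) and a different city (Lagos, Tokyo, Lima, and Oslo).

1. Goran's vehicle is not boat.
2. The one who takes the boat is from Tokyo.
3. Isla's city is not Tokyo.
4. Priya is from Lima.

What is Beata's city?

With clues 1–4, Lagos, Lima, and Oslo are impossible for Beata's city.
That leaves Tokyo.

Tokyo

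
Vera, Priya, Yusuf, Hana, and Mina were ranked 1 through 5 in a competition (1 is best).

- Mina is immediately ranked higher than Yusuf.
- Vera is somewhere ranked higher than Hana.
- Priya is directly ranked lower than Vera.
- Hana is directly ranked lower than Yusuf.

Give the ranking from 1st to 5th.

Vera, Priya, Mina, Yusuf, Hana

From clue 1: Yusuf is in {2,3,4,5}.
From clues 1–2: Vera is in {1,2,3,4}.
From clues 1–3: Vera is in {1,3}.
From clues 1–4: Vera → rank 1, Priya → rank 2, Mina → rank 3, Yusuf → rank 4, Hana → rank 5.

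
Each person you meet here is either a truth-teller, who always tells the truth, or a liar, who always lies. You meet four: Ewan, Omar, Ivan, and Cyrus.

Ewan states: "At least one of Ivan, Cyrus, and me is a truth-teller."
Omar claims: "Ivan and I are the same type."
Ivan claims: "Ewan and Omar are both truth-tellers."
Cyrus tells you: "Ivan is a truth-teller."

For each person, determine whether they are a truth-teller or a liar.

Consider Ewan. Suppose Ewan is a liar.
Then no assignment of the remaining roles makes every statement match its speaker's type — contradiction.
So Ewan is a truth-teller.
Consider Omar. Suppose Omar is a liar.
Then no assignment of the remaining roles makes every statement match its speaker's type — contradiction.
So Omar is a truth-teller.
With that fixed, Ivan's statement is true, so Ivan is a truth-teller.
With that fixed, Cyrus's statement is true, so Cyrus is a truth-teller.

Ewan: truth-teller, Omar: truth-teller, Ivan: truth-teller, Cyrus: truth-teller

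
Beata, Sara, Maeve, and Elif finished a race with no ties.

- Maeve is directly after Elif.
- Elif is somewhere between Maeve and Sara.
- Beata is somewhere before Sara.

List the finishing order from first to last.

From clue 1: Maeve is in {2,3,4}.
From clues 1–2: Sara is in {1,2}.
From clues 1–3: Beata → place 1, Sara → place 2, Elif → place 3, Maeve → place 4.

Beata, Sara, Elif, Maeve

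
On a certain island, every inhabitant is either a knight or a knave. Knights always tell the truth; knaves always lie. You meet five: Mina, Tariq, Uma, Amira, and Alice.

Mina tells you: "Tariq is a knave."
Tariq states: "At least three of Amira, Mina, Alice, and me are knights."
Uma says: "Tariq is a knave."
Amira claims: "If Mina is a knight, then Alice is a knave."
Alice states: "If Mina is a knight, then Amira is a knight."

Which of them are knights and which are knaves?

Mina: knave, Tariq: knight, Uma: knave, Amira: knight, Alice: knight

Consider Mina. Suppose Mina is a knight.
Then no assignment of the remaining roles makes every statement match its speaker's type — contradiction.
So Mina is a knave.
With that fixed, Amira's statement is true, so Amira is a knight.
With that fixed, Alice's statement is true, so Alice is a knight.
Consider Tariq. Suppose Tariq is a knave.
Then Mina's statement comes out true, contradicting Mina being a knave.
So Tariq is a knight.
With that fixed, Uma's statement is false, so Uma is a knave.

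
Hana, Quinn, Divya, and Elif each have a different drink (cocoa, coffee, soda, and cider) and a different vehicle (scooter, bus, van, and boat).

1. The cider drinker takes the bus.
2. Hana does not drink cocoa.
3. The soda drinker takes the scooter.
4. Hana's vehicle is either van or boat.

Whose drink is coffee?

With clues 1–4, Divya, Elif, and Quinn are impossible for the one with drink coffee.
That leaves Hana.

Hana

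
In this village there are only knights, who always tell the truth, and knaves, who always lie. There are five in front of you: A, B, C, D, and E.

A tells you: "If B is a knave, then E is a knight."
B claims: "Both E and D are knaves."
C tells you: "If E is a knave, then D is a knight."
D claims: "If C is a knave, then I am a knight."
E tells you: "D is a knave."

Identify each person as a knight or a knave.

A: knave, B: knave, C: knight, D: knight, E: knave

Consider A. Suppose A is a knight.
Then no assignment of the remaining roles makes every statement match its speaker's type — contradiction.
So A is a knave.
Consider B. Suppose B is a knight.
Then A's statement comes out true, contradicting A being a knave.
So B is a knave.
Consider C. Suppose C is a knave.
Then no assignment of the remaining roles makes every statement match its speaker's type — contradiction.
So C is a knight.
With that fixed, D's statement is true, so D is a knight.
With that fixed, E's statement is false, so E is a knave.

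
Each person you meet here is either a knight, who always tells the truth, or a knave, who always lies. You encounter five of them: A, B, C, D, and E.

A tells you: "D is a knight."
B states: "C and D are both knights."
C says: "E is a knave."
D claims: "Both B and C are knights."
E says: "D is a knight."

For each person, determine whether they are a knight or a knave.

A: knave, B: knave, C: knight, D: knave, E: knave

Consider A. Suppose A is a knight.
Then no assignment of the remaining roles makes every statement match its speaker's type — contradiction.
So A is a knave.
Consider B. Suppose B is a knight.
Then no assignment of the remaining roles makes every statement match its speaker's type — contradiction.
So B is a knave.
With that fixed, D's statement is false, so D is a knave.
With that fixed, E's statement is false, so E is a knave.
With that fixed, C's statement is true, so C is a knight.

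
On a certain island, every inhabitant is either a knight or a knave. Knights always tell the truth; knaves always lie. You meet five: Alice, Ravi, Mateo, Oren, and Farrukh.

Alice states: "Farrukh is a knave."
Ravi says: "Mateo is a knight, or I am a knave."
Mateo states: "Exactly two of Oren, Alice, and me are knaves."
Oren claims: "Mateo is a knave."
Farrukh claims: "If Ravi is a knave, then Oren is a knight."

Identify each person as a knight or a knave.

Alice: knave, Ravi: knight, Mateo: knight, Oren: knave, Farrukh: knight

Consider Alice. Suppose Alice is a knight.
Then no assignment of the remaining roles makes every statement match its speaker's type — contradiction.
So Alice is a knave.
Consider Ravi. Suppose Ravi is a knave.
Then Ravi's own statement would have to be false, but it can't be — contradiction.
So Ravi is a knight.
With that fixed, Farrukh's statement is true, so Farrukh is a knight.
Consider Mateo. Suppose Mateo is a knave.
Then Ravi's statement comes out false, contradicting Ravi being a knight.
So Mateo is a knight.
With that fixed, Oren's statement is false, so Oren is a knave.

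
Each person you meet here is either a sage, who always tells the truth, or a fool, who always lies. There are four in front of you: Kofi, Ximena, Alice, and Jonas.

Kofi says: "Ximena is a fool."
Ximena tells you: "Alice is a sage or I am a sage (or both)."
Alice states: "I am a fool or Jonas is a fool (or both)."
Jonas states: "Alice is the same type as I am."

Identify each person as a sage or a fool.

Kofi: fool, Ximena: sage, Alice: sage, Jonas: fool

Consider Kofi. Suppose Kofi is a sage.
Then no assignment of the remaining roles makes every statement match its speaker's type — contradiction.
So Kofi is a fool.
Consider Ximena. Suppose Ximena is a fool.
Then Kofi's statement comes out true, contradicting Kofi being a fool.
So Ximena is a sage.
Consider Alice. Suppose Alice is a fool.
Then Alice's own statement would have to be false, but it can't be — contradiction.
So Alice is a sage.
Consider Jonas. Suppose Jonas is a sage.
Then Alice's statement comes out false, contradicting Alice being a sage.
So Jonas is a fool.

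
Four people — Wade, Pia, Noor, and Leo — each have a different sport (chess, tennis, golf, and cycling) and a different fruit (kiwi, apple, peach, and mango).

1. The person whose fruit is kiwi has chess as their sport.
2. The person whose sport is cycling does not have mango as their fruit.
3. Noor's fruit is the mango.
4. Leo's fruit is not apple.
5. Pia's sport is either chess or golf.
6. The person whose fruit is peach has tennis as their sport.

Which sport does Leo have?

tennis

With clues 1–6, chess, cycling, and golf are impossible for Leo's sport.
That leaves tennis.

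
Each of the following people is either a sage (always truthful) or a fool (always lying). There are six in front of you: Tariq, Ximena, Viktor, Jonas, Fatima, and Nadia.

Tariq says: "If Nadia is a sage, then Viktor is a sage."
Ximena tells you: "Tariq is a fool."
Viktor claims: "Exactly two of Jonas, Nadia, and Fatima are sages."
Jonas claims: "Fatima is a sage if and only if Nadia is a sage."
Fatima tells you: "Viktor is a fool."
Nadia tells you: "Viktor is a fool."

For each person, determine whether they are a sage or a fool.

Tariq: fool, Ximena: sage, Viktor: fool, Jonas: sage, Fatima: sage, Nadia: sage

Consider Tariq. Suppose Tariq is a sage.
Then no assignment of the remaining roles makes every statement match its speaker's type — contradiction.
So Tariq is a fool.
With that fixed, Ximena's statement is true, so Ximena is a sage.
Consider Viktor. Suppose Viktor is a sage.
Then Tariq's statement comes out true, contradicting Tariq being a fool.
So Viktor is a fool.
With that fixed, Fatima's statement is true, so Fatima is a sage.
With that fixed, Nadia's statement is true, so Nadia is a sage.
With that fixed, Jonas's statement is true, so Jonas is a sage.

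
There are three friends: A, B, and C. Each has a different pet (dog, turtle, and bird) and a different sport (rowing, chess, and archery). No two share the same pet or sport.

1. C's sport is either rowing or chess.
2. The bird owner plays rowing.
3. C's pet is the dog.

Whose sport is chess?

With clues 1–3, A and B are impossible for the one with sport chess.
That leaves C.

C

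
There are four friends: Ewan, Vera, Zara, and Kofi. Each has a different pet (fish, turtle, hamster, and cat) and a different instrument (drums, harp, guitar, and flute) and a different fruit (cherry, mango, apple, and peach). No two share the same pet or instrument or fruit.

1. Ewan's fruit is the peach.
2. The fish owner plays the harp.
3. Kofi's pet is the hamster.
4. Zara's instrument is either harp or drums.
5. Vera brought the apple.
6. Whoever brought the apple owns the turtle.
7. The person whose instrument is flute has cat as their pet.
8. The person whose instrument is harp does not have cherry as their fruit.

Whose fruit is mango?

Clue 1 rules out Ewan for the one with fruit mango.
With clues 1–5, Vera is impossible for the one with fruit mango.
With clues 1–8, Kofi is impossible for the one with fruit mango.
That leaves Zara.

Zara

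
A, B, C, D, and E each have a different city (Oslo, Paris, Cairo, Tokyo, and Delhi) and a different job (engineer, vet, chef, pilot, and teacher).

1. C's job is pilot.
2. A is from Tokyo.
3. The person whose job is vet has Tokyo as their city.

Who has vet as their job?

A

Clue 1 rules out C for the one with job vet.
With clues 1–3, B, D, and E are impossible for the one with job vet.
That leaves A.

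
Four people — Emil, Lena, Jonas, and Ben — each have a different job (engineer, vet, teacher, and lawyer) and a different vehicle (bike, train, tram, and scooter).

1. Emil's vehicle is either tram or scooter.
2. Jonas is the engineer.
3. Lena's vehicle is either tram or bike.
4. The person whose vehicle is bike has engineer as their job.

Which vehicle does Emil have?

scooter

Clue 1 rules out bike and train for Emil's vehicle.
With clues 1–4, tram is impossible for Emil's vehicle.
That leaves scooter.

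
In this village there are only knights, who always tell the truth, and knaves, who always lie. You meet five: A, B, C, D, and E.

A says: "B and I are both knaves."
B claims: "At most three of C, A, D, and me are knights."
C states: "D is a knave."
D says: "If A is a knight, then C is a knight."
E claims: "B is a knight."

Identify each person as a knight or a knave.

Consider A. Suppose A is a knight.
Then A's own statement would have to be true, but it can't be — contradiction.
So A is a knave.
With that fixed, B's statement is true, so B is a knight.
With that fixed, D's statement is true, so D is a knight.
With that fixed, E's statement is true, so E is a knight.
With that fixed, C's statement is false, so C is a knave.

A: knave, B: knight, C: knave, D: knight, E: knight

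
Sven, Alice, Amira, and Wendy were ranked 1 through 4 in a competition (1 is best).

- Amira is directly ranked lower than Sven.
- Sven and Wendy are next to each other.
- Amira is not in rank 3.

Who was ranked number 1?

With clue 1, Amira is ruled out for rank 1.
With clues 1–2, Sven is ruled out for rank 1.
With clues 1–3, Wendy is ruled out for rank 1.
So rank 1 is Alice.

Alice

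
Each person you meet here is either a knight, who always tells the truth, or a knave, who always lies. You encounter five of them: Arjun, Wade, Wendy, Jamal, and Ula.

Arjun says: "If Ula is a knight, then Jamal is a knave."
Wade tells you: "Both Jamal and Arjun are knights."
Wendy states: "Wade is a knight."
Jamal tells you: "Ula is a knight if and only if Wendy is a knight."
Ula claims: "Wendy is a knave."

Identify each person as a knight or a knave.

Arjun: knight, Wade: knave, Wendy: knave, Jamal: knave, Ula: knight

Consider Arjun. Suppose Arjun is a knave.
Then no assignment of the remaining roles makes every statement match its speaker's type — contradiction.
So Arjun is a knight.
Consider Wade. Suppose Wade is a knight.
Then no assignment of the remaining roles makes every statement match its speaker's type — contradiction.
So Wade is a knave.
With that fixed, Wendy's statement is false, so Wendy is a knave.
With that fixed, Ula's statement is true, so Ula is a knight.
With that fixed, Jamal's statement is false, so Jamal is a knave.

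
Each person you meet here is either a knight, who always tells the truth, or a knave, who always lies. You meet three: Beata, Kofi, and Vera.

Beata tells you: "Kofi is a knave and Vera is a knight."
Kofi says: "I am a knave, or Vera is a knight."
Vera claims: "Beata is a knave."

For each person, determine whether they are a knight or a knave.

Beata: knave, Kofi: knight, Vera: knight

Consider Beata. Suppose Beata is a knight.
Then no assignment of the remaining roles makes every statement match its speaker's type — contradiction.
So Beata is a knave.
With that fixed, Vera's statement is true, so Vera is a knight.
With that fixed, Kofi's statement is true, so Kofi is a knight.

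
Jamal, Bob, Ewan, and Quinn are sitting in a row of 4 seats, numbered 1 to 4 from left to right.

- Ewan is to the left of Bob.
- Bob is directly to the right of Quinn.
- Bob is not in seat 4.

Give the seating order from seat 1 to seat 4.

From clue 1: Bob is in {2,3,4}.
From clues 1–2: Bob is in {3,4}.
From clues 1–3: Ewan → seat 1, Quinn → seat 2, Bob → seat 3, Jamal → seat 4.

Ewan, Quinn, Bob, Jamal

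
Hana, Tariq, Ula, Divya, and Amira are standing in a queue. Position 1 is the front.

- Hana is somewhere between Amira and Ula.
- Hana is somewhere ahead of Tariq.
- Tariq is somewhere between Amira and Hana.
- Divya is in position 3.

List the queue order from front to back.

From clue 1: Hana is in {2,3,4}.
From clues 1–2: Hana is in {2,3}.
From clues 1–4: Ula → position 1, Hana → position 2, Divya → position 3, Tariq → position 4, Amira → position 5.

Ula, Hana, Divya, Tariq, Amira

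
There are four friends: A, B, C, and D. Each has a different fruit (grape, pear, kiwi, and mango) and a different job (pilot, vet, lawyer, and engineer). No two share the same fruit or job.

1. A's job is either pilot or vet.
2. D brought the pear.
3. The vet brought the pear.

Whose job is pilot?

A

With clues 1–3, B, C, and D are impossible for the one with job pilot.
That leaves A.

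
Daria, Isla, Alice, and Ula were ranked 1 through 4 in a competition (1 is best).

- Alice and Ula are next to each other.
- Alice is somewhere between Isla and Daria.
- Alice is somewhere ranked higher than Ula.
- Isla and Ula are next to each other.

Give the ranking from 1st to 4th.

Daria, Alice, Ula, Isla

From clues 1–2: Daria is in {1,4}.
From clues 1–3: Alice → rank 2, Ula → rank 3.
From clues 1–4: Daria → rank 1, Isla → rank 4.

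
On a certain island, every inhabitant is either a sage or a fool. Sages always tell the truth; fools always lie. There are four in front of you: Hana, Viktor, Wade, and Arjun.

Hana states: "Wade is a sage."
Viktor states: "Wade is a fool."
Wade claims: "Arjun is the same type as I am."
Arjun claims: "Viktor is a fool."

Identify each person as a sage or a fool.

Hana: sage, Viktor: fool, Wade: sage, Arjun: sage

Consider Hana. Suppose Hana is a fool.
Then no assignment of the remaining roles makes every statement match its speaker's type — contradiction.
So Hana is a sage.
Consider Viktor. Suppose Viktor is a sage.
Then no assignment of the remaining roles makes every statement match its speaker's type — contradiction.
So Viktor is a fool.
With that fixed, Arjun's statement is true, so Arjun is a sage.
Consider Wade. Suppose Wade is a fool.
Then Hana's statement comes out false, contradicting Hana being a sage.
So Wade is a sage.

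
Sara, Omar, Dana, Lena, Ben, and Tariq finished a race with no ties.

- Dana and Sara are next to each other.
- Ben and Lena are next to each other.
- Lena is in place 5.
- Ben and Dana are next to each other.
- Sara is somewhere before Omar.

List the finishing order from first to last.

Tariq, Sara, Dana, Ben, Lena, Omar

From clues 1–3: Lena → place 5.
From clues 1–4: Sara → place 2, Dana → place 3, Ben → place 4.
From clues 1–5: Tariq → place 1, Omar → place 6.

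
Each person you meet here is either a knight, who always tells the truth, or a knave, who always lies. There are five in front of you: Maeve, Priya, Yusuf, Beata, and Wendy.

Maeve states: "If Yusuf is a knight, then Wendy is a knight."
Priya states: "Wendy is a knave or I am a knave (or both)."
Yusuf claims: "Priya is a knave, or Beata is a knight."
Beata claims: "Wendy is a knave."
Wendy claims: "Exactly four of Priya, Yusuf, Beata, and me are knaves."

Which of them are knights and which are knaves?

Maeve: knave, Priya: knight, Yusuf: knight, Beata: knight, Wendy: knave

Consider Maeve. Suppose Maeve is a knight.
Then no assignment of the remaining roles makes every statement match its speaker's type — contradiction.
So Maeve is a knave.
Consider Priya. Suppose Priya is a knave.
Then Priya's own statement would have to be false, but it can't be — contradiction.
So Priya is a knight.
With that fixed, Wendy's statement is false, so Wendy is a knave.
With that fixed, Beata's statement is true, so Beata is a knight.
With that fixed, Yusuf's statement is true, so Yusuf is a knight.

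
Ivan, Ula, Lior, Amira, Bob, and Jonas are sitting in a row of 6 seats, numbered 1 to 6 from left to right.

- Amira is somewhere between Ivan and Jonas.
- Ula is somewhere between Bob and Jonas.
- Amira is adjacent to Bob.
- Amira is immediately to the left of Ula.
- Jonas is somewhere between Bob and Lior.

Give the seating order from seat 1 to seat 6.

From clue 1: Amira is in {2,3,4,5}.
From clues 1–2: Ula is in {2,3,4,5}.
From clues 1–3: Ivan is in {1,2,5,6}.
From clues 1–4: Ivan is in {1,2}.
From clues 1–5: Ivan → seat 1, Bob → seat 2, Amira → seat 3, Ula → seat 4, Jonas → seat 5, Lior → seat 6.

Ivan, Bob, Amira, Ula, Jonas, Lior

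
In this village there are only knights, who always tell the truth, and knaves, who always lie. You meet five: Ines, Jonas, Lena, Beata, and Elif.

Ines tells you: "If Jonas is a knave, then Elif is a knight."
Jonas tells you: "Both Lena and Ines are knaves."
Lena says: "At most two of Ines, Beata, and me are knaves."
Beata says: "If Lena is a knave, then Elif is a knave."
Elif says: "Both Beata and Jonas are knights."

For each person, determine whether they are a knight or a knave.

Ines: knave, Jonas: knave, Lena: knight, Beata: knight, Elif: knave

Consider Ines. Suppose Ines is a knight.
Then no assignment of the remaining roles makes every statement match its speaker's type — contradiction.
So Ines is a knave.
Consider Jonas. Suppose Jonas is a knight.
Then Ines's statement comes out true, contradicting Ines being a knave.
So Jonas is a knave.
With that fixed, Elif's statement is false, so Elif is a knave.
With that fixed, Beata's statement is true, so Beata is a knight.
With that fixed, Lena's statement is true, so Lena is a knight.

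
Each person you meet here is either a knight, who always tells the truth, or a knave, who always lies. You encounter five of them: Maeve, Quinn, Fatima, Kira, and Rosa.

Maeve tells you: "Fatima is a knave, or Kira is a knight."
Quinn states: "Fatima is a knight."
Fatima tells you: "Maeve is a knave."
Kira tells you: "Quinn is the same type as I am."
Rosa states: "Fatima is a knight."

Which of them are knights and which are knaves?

Maeve: knave, Quinn: knight, Fatima: knight, Kira: knave, Rosa: knight

Consider Maeve. Suppose Maeve is a knight.
Then no assignment of the remaining roles makes every statement match its speaker's type — contradiction.
So Maeve is a knave.
With that fixed, Fatima's statement is true, so Fatima is a knight.
With that fixed, Rosa's statement is true, so Rosa is a knight.
With that fixed, Quinn's statement is true, so Quinn is a knight.
Consider Kira. Suppose Kira is a knight.
Then Maeve's statement comes out true, contradicting Maeve being a knave.
So Kira is a knave.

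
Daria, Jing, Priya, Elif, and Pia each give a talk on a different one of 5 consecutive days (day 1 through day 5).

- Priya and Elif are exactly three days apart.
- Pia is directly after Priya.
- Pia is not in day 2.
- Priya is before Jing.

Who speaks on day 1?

Daria

With clues 1–2, Pia is ruled out for day 1.
With clues 1–3, Priya is ruled out for day 1.
With clues 1–4, Elif and Jing are ruled out for day 1.
So day 1 is Daria.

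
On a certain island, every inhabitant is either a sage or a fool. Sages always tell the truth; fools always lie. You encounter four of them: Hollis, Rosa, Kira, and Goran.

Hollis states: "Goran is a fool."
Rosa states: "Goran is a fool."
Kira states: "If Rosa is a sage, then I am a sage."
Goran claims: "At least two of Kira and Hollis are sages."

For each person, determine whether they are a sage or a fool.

Hollis: sage, Rosa: sage, Kira: fool, Goran: fool

Consider Hollis. Suppose Hollis is a fool.
Then no assignment of the remaining roles makes every statement match its speaker's type — contradiction.
So Hollis is a sage.
Consider Rosa. Suppose Rosa is a fool.
Then no assignment of the remaining roles makes every statement match its speaker's type — contradiction.
So Rosa is a sage.
Consider Kira. Suppose Kira is a sage.
Then no assignment of the remaining roles makes every statement match its speaker's type — contradiction.
So Kira is a fool.
With that fixed, Goran's statement is false, so Goran is a fool.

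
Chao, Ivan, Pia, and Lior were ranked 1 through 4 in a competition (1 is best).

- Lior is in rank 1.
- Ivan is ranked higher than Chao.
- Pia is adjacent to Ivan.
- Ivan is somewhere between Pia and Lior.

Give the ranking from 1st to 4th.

Lior, Ivan, Pia, Chao

From clue 1: Lior → rank 1.
From clues 1–2: Chao is in {3,4}.
From clues 1–3: Chao → rank 4.
From clues 1–4: Ivan → rank 2, Pia → rank 3.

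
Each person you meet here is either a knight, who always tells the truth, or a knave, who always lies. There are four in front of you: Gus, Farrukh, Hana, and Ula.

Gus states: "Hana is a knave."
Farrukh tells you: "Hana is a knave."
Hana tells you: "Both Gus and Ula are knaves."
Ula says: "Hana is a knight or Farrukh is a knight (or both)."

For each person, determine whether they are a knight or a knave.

Consider Gus. Suppose Gus is a knave.
Then no assignment of the remaining roles makes every statement match its speaker's type — contradiction.
So Gus is a knight.
With that fixed, Hana's statement is false, so Hana is a knave.
With that fixed, Farrukh's statement is true, so Farrukh is a knight.
With that fixed, Ula's statement is true, so Ula is a knight.

Gus: knight, Farrukh: knight, Hana: knave, Ula: knight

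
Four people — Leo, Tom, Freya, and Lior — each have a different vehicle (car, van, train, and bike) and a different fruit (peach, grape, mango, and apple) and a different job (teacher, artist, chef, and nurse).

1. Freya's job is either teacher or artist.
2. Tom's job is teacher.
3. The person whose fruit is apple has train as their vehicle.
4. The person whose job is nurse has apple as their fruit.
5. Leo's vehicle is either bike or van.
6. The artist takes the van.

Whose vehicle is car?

With clues 1–5, Leo and Lior are impossible for the one with vehicle car.
With clues 1–6, Freya is impossible for the one with vehicle car.
That leaves Tom.

Tom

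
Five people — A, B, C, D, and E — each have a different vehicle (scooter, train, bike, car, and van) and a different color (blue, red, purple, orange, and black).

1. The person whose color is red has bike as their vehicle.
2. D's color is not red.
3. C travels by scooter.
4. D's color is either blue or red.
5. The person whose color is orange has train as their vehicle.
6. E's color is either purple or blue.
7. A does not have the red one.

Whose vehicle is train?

A

With clues 1–3, C is impossible for the one with vehicle train.
With clues 1–5, D is impossible for the one with vehicle train.
With clues 1–6, E is impossible for the one with vehicle train.
With clues 1–7, B is impossible for the one with vehicle train.
That leaves A.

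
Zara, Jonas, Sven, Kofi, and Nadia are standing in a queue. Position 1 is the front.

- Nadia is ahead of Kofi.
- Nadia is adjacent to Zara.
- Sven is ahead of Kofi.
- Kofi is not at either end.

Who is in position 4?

With clues 1–4, Jonas, Nadia, Sven, and Zara are ruled out for position 4.
So position 4 is Kofi.

Kofi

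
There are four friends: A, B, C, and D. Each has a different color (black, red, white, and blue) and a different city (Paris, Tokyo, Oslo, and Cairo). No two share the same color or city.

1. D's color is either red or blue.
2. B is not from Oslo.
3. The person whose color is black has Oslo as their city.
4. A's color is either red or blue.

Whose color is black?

C

Clue 1 rules out D for the one with color black.
With clues 1–3, B is impossible for the one with color black.
With clues 1–4, A is impossible for the one with color black.
That leaves C.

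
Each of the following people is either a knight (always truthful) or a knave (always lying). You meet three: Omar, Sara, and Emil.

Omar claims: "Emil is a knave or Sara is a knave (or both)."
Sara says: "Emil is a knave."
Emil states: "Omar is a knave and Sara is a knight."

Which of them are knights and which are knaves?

Consider Omar. Suppose Omar is a knave.
Then no assignment of the remaining roles makes every statement match its speaker's type — contradiction.
So Omar is a knight.
With that fixed, Emil's statement is false, so Emil is a knave.
With that fixed, Sara's statement is true, so Sara is a knight.

Omar: knight, Sara: knight, Emil: knave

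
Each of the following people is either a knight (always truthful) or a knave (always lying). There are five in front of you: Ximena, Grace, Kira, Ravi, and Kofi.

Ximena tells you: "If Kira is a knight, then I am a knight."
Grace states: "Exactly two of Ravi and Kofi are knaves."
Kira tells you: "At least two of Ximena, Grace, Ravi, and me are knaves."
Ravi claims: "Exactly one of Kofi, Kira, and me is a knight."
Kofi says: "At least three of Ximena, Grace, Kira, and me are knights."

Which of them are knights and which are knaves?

Ximena: knight, Grace: knave, Kira: knight, Ravi: knave, Kofi: knight

Consider Ximena. Suppose Ximena is a knave.
Then no assignment of the remaining roles makes every statement match its speaker's type — contradiction.
So Ximena is a knight.
Consider Grace. Suppose Grace is a knight.
Then no assignment of the remaining roles makes every statement match its speaker's type — contradiction.
So Grace is a knave.
Consider Kira. Suppose Kira is a knave.
Then Kira's own statement would have to be false, but it can't be — contradiction.
So Kira is a knight.
Consider Ravi. Suppose Ravi is a knight.
Then Kira's statement comes out false, contradicting Kira being a knight.
So Ravi is a knave.
Consider Kofi. Suppose Kofi is a knave.
Then Grace's statement comes out true, contradicting Grace being a knave.
So Kofi is a knight.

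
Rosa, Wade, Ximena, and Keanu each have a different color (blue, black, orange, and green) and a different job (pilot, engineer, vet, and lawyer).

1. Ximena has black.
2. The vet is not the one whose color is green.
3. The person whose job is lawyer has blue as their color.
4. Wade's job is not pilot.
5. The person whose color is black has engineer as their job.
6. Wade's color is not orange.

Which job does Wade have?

lawyer

With clues 1–4, pilot is impossible for Wade's job.
With clues 1–5, engineer is impossible for Wade's job.
With clues 1–6, vet is impossible for Wade's job.
That leaves lawyer.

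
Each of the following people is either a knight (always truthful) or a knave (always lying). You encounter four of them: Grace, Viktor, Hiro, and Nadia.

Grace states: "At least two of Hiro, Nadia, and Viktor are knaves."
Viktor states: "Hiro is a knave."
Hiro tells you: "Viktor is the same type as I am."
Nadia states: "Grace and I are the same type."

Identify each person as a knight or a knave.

Consider Grace. Suppose Grace is a knave.
Then whichever role Nadia has, Nadia's statement has the wrong truth value — contradiction.
So Grace is a knight.
Consider Viktor. Suppose Viktor is a knave.
Then whichever role Hiro has, Hiro's statement has the wrong truth value — contradiction.
So Viktor is a knight.
Consider Hiro. Suppose Hiro is a knight.
Then Grace's statement comes out false, contradicting Grace being a knight.
So Hiro is a knave.
Consider Nadia. Suppose Nadia is a knight.
Then Grace's statement comes out false, contradicting Grace being a knight.
So Nadia is a knave.

Grace: knight, Viktor: knight, Hiro: knave, Nadia: knave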